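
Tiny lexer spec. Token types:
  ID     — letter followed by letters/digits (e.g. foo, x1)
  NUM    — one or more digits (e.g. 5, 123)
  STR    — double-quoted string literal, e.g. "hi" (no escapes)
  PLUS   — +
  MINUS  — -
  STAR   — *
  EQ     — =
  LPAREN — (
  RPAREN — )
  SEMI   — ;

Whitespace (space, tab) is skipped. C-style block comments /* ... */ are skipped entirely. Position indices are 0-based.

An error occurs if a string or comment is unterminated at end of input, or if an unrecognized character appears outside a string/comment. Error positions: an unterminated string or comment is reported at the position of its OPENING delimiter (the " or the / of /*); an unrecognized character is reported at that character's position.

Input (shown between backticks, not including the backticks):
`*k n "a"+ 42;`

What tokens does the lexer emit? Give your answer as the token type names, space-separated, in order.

pos=0: emit STAR '*'
pos=1: emit ID 'k' (now at pos=2)
pos=3: emit ID 'n' (now at pos=4)
pos=5: enter STRING mode
pos=5: emit STR "a" (now at pos=8)
pos=8: emit PLUS '+'
pos=10: emit NUM '42' (now at pos=12)
pos=12: emit SEMI ';'
DONE. 7 tokens: [STAR, ID, ID, STR, PLUS, NUM, SEMI]

Answer: STAR ID ID STR PLUS NUM SEMI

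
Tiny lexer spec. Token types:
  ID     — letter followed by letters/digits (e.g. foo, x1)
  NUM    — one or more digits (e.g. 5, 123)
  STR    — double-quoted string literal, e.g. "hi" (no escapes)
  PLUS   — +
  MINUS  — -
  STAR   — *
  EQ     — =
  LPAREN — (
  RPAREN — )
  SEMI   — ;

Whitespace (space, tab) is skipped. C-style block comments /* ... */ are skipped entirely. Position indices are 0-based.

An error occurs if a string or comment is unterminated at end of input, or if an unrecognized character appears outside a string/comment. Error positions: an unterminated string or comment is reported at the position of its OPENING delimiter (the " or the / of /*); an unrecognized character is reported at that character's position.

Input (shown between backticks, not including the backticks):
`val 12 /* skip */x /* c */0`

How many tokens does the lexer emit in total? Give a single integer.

Answer: 4

Derivation:
pos=0: emit ID 'val' (now at pos=3)
pos=4: emit NUM '12' (now at pos=6)
pos=7: enter COMMENT mode (saw '/*')
exit COMMENT mode (now at pos=17)
pos=17: emit ID 'x' (now at pos=18)
pos=19: enter COMMENT mode (saw '/*')
exit COMMENT mode (now at pos=26)
pos=26: emit NUM '0' (now at pos=27)
DONE. 4 tokens: [ID, NUM, ID, NUM]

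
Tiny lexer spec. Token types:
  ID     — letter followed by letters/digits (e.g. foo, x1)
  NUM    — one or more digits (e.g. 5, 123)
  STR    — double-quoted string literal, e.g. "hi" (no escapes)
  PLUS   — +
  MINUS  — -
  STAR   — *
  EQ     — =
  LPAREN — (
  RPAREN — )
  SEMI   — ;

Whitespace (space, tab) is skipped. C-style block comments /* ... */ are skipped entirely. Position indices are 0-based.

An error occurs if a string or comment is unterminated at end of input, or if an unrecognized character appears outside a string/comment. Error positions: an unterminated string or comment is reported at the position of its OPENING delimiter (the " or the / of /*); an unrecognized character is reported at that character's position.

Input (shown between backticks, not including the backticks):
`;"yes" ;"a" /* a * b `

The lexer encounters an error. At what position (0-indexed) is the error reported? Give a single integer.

Answer: 12

Derivation:
pos=0: emit SEMI ';'
pos=1: enter STRING mode
pos=1: emit STR "yes" (now at pos=6)
pos=7: emit SEMI ';'
pos=8: enter STRING mode
pos=8: emit STR "a" (now at pos=11)
pos=12: enter COMMENT mode (saw '/*')
pos=12: ERROR — unterminated comment (reached EOF)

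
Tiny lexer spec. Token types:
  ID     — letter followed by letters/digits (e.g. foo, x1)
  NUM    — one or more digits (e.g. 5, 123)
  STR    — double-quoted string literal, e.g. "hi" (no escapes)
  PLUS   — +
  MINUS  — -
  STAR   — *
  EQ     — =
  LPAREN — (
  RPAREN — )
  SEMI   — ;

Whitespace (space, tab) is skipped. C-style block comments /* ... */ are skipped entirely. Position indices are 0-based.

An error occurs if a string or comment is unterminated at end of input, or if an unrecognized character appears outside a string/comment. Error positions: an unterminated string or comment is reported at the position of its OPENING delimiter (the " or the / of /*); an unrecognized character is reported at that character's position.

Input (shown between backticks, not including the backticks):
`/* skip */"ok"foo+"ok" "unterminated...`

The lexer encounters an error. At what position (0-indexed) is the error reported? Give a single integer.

Answer: 23

Derivation:
pos=0: enter COMMENT mode (saw '/*')
exit COMMENT mode (now at pos=10)
pos=10: enter STRING mode
pos=10: emit STR "ok" (now at pos=14)
pos=14: emit ID 'foo' (now at pos=17)
pos=17: emit PLUS '+'
pos=18: enter STRING mode
pos=18: emit STR "ok" (now at pos=22)
pos=23: enter STRING mode
pos=23: ERROR — unterminated string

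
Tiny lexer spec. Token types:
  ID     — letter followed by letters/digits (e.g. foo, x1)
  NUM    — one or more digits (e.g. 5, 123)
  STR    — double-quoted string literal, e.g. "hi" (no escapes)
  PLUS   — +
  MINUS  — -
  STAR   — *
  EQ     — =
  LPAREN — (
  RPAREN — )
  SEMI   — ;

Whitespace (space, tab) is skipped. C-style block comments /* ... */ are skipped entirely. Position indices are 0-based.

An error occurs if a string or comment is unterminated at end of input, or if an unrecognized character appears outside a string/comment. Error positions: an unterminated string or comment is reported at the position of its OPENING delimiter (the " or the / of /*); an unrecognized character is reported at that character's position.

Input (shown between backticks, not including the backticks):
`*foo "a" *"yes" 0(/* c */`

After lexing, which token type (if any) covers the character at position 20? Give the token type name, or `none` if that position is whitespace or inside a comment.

Answer: none

Derivation:
pos=0: emit STAR '*'
pos=1: emit ID 'foo' (now at pos=4)
pos=5: enter STRING mode
pos=5: emit STR "a" (now at pos=8)
pos=9: emit STAR '*'
pos=10: enter STRING mode
pos=10: emit STR "yes" (now at pos=15)
pos=16: emit NUM '0' (now at pos=17)
pos=17: emit LPAREN '('
pos=18: enter COMMENT mode (saw '/*')
exit COMMENT mode (now at pos=25)
DONE. 7 tokens: [STAR, ID, STR, STAR, STR, NUM, LPAREN]
Position 20: char is ' ' -> none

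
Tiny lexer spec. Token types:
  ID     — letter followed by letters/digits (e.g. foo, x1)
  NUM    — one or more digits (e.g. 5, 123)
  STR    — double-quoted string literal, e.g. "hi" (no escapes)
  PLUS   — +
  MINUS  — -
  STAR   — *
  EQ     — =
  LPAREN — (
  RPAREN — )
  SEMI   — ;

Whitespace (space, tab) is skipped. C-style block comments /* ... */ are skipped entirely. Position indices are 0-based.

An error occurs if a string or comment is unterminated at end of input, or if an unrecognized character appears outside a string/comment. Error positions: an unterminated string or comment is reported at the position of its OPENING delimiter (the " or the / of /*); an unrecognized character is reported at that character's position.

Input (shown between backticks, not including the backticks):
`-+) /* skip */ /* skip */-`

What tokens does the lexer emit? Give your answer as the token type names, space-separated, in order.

Answer: MINUS PLUS RPAREN MINUS

Derivation:
pos=0: emit MINUS '-'
pos=1: emit PLUS '+'
pos=2: emit RPAREN ')'
pos=4: enter COMMENT mode (saw '/*')
exit COMMENT mode (now at pos=14)
pos=15: enter COMMENT mode (saw '/*')
exit COMMENT mode (now at pos=25)
pos=25: emit MINUS '-'
DONE. 4 tokens: [MINUS, PLUS, RPAREN, MINUS]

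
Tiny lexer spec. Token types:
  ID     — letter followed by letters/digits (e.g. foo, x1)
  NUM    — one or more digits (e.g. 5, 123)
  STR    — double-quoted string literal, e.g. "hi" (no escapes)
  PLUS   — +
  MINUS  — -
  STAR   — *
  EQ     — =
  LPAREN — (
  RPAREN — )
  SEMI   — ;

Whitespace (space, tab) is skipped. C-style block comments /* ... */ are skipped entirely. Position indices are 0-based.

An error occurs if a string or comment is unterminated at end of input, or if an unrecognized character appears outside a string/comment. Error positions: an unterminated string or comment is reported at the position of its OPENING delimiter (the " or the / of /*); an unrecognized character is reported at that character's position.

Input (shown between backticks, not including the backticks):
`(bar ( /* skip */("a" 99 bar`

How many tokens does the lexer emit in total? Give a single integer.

pos=0: emit LPAREN '('
pos=1: emit ID 'bar' (now at pos=4)
pos=5: emit LPAREN '('
pos=7: enter COMMENT mode (saw '/*')
exit COMMENT mode (now at pos=17)
pos=17: emit LPAREN '('
pos=18: enter STRING mode
pos=18: emit STR "a" (now at pos=21)
pos=22: emit NUM '99' (now at pos=24)
pos=25: emit ID 'bar' (now at pos=28)
DONE. 7 tokens: [LPAREN, ID, LPAREN, LPAREN, STR, NUM, ID]

Answer: 7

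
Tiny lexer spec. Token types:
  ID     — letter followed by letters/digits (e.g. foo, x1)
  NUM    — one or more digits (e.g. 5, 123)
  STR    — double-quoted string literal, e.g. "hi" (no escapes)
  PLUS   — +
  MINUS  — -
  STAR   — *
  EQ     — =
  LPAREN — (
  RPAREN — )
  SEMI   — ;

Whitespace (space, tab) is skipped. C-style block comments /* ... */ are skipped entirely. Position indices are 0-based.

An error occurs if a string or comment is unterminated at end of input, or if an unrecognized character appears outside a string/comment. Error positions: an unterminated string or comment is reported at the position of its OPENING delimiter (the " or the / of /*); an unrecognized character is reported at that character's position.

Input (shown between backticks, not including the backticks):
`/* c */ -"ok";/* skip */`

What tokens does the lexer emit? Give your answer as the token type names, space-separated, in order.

pos=0: enter COMMENT mode (saw '/*')
exit COMMENT mode (now at pos=7)
pos=8: emit MINUS '-'
pos=9: enter STRING mode
pos=9: emit STR "ok" (now at pos=13)
pos=13: emit SEMI ';'
pos=14: enter COMMENT mode (saw '/*')
exit COMMENT mode (now at pos=24)
DONE. 3 tokens: [MINUS, STR, SEMI]

Answer: MINUS STR SEMI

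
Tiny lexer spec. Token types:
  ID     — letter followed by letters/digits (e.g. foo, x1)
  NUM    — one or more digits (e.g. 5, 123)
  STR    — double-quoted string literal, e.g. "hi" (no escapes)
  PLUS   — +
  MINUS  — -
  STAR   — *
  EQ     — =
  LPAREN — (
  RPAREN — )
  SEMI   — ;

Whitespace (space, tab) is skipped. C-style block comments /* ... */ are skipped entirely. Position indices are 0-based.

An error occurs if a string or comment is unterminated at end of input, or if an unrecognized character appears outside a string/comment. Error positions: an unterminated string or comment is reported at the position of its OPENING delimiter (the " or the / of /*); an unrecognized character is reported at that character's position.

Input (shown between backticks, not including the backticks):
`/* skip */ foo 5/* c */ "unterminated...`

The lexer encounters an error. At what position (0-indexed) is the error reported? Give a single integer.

pos=0: enter COMMENT mode (saw '/*')
exit COMMENT mode (now at pos=10)
pos=11: emit ID 'foo' (now at pos=14)
pos=15: emit NUM '5' (now at pos=16)
pos=16: enter COMMENT mode (saw '/*')
exit COMMENT mode (now at pos=23)
pos=24: enter STRING mode
pos=24: ERROR — unterminated string

Answer: 24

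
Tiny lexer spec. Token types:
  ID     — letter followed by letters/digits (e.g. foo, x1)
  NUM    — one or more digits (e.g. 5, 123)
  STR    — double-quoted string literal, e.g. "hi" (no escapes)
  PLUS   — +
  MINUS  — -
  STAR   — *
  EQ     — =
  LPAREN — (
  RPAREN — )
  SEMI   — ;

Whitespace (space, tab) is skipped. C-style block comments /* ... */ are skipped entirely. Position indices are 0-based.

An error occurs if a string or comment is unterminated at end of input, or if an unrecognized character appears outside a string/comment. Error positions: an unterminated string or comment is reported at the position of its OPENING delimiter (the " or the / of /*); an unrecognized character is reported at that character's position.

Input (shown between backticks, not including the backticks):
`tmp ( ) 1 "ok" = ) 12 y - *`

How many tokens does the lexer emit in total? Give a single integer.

pos=0: emit ID 'tmp' (now at pos=3)
pos=4: emit LPAREN '('
pos=6: emit RPAREN ')'
pos=8: emit NUM '1' (now at pos=9)
pos=10: enter STRING mode
pos=10: emit STR "ok" (now at pos=14)
pos=15: emit EQ '='
pos=17: emit RPAREN ')'
pos=19: emit NUM '12' (now at pos=21)
pos=22: emit ID 'y' (now at pos=23)
pos=24: emit MINUS '-'
pos=26: emit STAR '*'
DONE. 11 tokens: [ID, LPAREN, RPAREN, NUM, STR, EQ, RPAREN, NUM, ID, MINUS, STAR]

Answer: 11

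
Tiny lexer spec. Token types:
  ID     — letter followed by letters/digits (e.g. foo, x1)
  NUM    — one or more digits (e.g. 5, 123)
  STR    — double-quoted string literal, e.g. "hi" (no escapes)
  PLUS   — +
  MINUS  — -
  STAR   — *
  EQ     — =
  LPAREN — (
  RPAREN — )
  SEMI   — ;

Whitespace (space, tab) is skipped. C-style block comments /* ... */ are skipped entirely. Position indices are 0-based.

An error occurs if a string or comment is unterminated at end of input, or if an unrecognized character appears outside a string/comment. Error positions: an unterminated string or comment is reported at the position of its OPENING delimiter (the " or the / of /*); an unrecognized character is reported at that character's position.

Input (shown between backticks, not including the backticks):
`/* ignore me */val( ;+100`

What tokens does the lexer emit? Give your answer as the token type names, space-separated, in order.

Answer: ID LPAREN SEMI PLUS NUM

Derivation:
pos=0: enter COMMENT mode (saw '/*')
exit COMMENT mode (now at pos=15)
pos=15: emit ID 'val' (now at pos=18)
pos=18: emit LPAREN '('
pos=20: emit SEMI ';'
pos=21: emit PLUS '+'
pos=22: emit NUM '100' (now at pos=25)
DONE. 5 tokens: [ID, LPAREN, SEMI, PLUS, NUM]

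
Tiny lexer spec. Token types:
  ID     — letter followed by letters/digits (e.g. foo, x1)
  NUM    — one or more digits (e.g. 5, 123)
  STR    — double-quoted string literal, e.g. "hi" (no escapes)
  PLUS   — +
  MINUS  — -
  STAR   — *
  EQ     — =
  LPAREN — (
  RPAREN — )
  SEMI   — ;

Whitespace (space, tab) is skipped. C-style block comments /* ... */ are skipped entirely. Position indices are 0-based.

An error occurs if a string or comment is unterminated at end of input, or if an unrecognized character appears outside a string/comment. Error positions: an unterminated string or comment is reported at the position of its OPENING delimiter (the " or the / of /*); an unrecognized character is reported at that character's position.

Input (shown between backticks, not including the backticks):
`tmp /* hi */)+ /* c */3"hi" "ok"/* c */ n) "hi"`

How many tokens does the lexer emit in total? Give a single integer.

pos=0: emit ID 'tmp' (now at pos=3)
pos=4: enter COMMENT mode (saw '/*')
exit COMMENT mode (now at pos=12)
pos=12: emit RPAREN ')'
pos=13: emit PLUS '+'
pos=15: enter COMMENT mode (saw '/*')
exit COMMENT mode (now at pos=22)
pos=22: emit NUM '3' (now at pos=23)
pos=23: enter STRING mode
pos=23: emit STR "hi" (now at pos=27)
pos=28: enter STRING mode
pos=28: emit STR "ok" (now at pos=32)
pos=32: enter COMMENT mode (saw '/*')
exit COMMENT mode (now at pos=39)
pos=40: emit ID 'n' (now at pos=41)
pos=41: emit RPAREN ')'
pos=43: enter STRING mode
pos=43: emit STR "hi" (now at pos=47)
DONE. 9 tokens: [ID, RPAREN, PLUS, NUM, STR, STR, ID, RPAREN, STR]

Answer: 9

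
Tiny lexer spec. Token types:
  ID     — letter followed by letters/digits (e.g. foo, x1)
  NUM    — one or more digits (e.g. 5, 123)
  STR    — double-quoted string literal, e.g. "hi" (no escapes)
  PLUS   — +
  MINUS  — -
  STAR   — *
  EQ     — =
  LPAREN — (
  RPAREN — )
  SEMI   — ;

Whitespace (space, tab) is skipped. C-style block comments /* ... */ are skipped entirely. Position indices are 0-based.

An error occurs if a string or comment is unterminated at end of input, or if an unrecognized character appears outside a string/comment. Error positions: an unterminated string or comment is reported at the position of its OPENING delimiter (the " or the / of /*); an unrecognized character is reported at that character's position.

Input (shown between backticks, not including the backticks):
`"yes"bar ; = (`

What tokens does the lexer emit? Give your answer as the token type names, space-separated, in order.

pos=0: enter STRING mode
pos=0: emit STR "yes" (now at pos=5)
pos=5: emit ID 'bar' (now at pos=8)
pos=9: emit SEMI ';'
pos=11: emit EQ '='
pos=13: emit LPAREN '('
DONE. 5 tokens: [STR, ID, SEMI, EQ, LPAREN]

Answer: STR ID SEMI EQ LPAREN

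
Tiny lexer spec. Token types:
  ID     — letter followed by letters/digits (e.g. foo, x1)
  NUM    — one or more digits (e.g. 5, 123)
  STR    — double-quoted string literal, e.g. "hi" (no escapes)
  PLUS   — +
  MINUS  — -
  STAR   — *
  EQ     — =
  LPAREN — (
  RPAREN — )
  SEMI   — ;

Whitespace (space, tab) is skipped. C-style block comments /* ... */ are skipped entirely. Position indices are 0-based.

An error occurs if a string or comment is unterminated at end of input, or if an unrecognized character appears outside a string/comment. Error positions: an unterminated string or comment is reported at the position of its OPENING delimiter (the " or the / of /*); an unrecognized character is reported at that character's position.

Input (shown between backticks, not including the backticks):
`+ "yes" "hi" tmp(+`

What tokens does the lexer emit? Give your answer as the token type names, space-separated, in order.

pos=0: emit PLUS '+'
pos=2: enter STRING mode
pos=2: emit STR "yes" (now at pos=7)
pos=8: enter STRING mode
pos=8: emit STR "hi" (now at pos=12)
pos=13: emit ID 'tmp' (now at pos=16)
pos=16: emit LPAREN '('
pos=17: emit PLUS '+'
DONE. 6 tokens: [PLUS, STR, STR, ID, LPAREN, PLUS]

Answer: PLUS STR STR ID LPAREN PLUS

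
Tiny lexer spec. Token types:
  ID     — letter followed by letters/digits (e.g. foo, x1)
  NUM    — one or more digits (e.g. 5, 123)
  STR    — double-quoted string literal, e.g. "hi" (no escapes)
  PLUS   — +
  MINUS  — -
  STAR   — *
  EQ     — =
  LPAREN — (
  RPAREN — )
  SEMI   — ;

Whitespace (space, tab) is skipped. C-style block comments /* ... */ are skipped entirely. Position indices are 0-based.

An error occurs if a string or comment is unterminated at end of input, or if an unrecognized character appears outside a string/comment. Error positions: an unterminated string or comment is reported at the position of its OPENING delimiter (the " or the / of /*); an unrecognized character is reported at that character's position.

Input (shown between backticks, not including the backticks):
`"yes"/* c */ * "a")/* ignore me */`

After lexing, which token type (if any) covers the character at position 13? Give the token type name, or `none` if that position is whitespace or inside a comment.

Answer: STAR

Derivation:
pos=0: enter STRING mode
pos=0: emit STR "yes" (now at pos=5)
pos=5: enter COMMENT mode (saw '/*')
exit COMMENT mode (now at pos=12)
pos=13: emit STAR '*'
pos=15: enter STRING mode
pos=15: emit STR "a" (now at pos=18)
pos=18: emit RPAREN ')'
pos=19: enter COMMENT mode (saw '/*')
exit COMMENT mode (now at pos=34)
DONE. 4 tokens: [STR, STAR, STR, RPAREN]
Position 13: char is '*' -> STAR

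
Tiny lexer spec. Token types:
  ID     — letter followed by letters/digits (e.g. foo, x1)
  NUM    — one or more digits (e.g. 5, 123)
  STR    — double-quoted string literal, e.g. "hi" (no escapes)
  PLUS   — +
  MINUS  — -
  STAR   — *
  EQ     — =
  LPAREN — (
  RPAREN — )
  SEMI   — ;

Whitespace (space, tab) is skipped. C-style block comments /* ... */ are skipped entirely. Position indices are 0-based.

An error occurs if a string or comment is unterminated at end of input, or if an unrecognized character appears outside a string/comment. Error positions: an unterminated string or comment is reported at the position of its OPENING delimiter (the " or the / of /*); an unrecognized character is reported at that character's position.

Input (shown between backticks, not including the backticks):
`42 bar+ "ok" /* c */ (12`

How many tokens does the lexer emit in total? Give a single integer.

Answer: 6

Derivation:
pos=0: emit NUM '42' (now at pos=2)
pos=3: emit ID 'bar' (now at pos=6)
pos=6: emit PLUS '+'
pos=8: enter STRING mode
pos=8: emit STR "ok" (now at pos=12)
pos=13: enter COMMENT mode (saw '/*')
exit COMMENT mode (now at pos=20)
pos=21: emit LPAREN '('
pos=22: emit NUM '12' (now at pos=24)
DONE. 6 tokens: [NUM, ID, PLUS, STR, LPAREN, NUM]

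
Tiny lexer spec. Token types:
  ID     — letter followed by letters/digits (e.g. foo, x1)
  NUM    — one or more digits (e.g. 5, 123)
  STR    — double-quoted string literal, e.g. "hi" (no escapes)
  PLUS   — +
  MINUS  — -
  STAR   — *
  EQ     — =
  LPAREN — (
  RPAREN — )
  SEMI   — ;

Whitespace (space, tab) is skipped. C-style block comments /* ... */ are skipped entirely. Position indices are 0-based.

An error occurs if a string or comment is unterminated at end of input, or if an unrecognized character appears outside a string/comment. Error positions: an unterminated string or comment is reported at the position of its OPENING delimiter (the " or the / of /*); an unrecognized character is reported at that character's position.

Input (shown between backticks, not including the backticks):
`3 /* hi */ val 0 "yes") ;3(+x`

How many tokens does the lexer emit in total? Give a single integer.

pos=0: emit NUM '3' (now at pos=1)
pos=2: enter COMMENT mode (saw '/*')
exit COMMENT mode (now at pos=10)
pos=11: emit ID 'val' (now at pos=14)
pos=15: emit NUM '0' (now at pos=16)
pos=17: enter STRING mode
pos=17: emit STR "yes" (now at pos=22)
pos=22: emit RPAREN ')'
pos=24: emit SEMI ';'
pos=25: emit NUM '3' (now at pos=26)
pos=26: emit LPAREN '('
pos=27: emit PLUS '+'
pos=28: emit ID 'x' (now at pos=29)
DONE. 10 tokens: [NUM, ID, NUM, STR, RPAREN, SEMI, NUM, LPAREN, PLUS, ID]

Answer: 10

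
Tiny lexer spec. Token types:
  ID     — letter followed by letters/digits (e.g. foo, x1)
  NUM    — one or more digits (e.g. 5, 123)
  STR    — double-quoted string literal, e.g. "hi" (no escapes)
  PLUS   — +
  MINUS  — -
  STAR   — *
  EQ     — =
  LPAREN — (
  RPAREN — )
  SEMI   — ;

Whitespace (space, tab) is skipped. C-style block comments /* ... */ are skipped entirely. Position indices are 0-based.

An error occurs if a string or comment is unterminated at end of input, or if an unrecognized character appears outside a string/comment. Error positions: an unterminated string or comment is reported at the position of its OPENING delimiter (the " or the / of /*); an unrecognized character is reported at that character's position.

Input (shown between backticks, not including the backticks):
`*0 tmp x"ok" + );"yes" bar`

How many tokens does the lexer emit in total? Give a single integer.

Answer: 10

Derivation:
pos=0: emit STAR '*'
pos=1: emit NUM '0' (now at pos=2)
pos=3: emit ID 'tmp' (now at pos=6)
pos=7: emit ID 'x' (now at pos=8)
pos=8: enter STRING mode
pos=8: emit STR "ok" (now at pos=12)
pos=13: emit PLUS '+'
pos=15: emit RPAREN ')'
pos=16: emit SEMI ';'
pos=17: enter STRING mode
pos=17: emit STR "yes" (now at pos=22)
pos=23: emit ID 'bar' (now at pos=26)
DONE. 10 tokens: [STAR, NUM, ID, ID, STR, PLUS, RPAREN, SEMI, STR, ID]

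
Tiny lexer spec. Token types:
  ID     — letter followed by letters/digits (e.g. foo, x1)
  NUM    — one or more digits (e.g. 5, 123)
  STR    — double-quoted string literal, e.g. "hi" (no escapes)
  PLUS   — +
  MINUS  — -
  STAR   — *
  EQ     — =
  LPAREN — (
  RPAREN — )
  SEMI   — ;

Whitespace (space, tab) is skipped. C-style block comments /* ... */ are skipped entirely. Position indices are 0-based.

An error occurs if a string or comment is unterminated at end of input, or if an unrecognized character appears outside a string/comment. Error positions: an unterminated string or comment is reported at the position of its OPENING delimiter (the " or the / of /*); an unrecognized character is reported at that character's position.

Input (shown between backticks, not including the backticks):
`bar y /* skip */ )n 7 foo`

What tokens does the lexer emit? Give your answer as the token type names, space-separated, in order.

Answer: ID ID RPAREN ID NUM ID

Derivation:
pos=0: emit ID 'bar' (now at pos=3)
pos=4: emit ID 'y' (now at pos=5)
pos=6: enter COMMENT mode (saw '/*')
exit COMMENT mode (now at pos=16)
pos=17: emit RPAREN ')'
pos=18: emit ID 'n' (now at pos=19)
pos=20: emit NUM '7' (now at pos=21)
pos=22: emit ID 'foo' (now at pos=25)
DONE. 6 tokens: [ID, ID, RPAREN, ID, NUM, ID]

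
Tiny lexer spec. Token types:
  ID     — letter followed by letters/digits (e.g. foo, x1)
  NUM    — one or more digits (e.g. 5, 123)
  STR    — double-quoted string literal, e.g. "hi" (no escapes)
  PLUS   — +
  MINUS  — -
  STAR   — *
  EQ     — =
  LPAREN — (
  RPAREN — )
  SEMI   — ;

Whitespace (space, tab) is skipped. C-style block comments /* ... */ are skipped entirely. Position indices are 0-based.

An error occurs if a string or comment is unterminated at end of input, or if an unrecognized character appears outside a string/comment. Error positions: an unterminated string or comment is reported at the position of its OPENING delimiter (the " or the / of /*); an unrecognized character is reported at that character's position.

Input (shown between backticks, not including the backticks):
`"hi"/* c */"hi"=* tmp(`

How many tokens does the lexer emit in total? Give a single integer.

Answer: 6

Derivation:
pos=0: enter STRING mode
pos=0: emit STR "hi" (now at pos=4)
pos=4: enter COMMENT mode (saw '/*')
exit COMMENT mode (now at pos=11)
pos=11: enter STRING mode
pos=11: emit STR "hi" (now at pos=15)
pos=15: emit EQ '='
pos=16: emit STAR '*'
pos=18: emit ID 'tmp' (now at pos=21)
pos=21: emit LPAREN '('
DONE. 6 tokens: [STR, STR, EQ, STAR, ID, LPAREN]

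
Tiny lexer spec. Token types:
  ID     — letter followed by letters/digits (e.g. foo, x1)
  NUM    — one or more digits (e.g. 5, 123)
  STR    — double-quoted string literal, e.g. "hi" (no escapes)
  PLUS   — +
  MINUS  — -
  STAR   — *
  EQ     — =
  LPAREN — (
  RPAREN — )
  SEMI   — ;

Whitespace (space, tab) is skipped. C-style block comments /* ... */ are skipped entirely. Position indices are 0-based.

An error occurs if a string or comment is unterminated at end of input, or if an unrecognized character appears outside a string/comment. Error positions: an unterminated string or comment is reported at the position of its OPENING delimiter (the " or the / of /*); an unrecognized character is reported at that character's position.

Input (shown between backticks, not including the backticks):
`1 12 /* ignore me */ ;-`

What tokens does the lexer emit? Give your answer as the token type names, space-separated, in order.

Answer: NUM NUM SEMI MINUS

Derivation:
pos=0: emit NUM '1' (now at pos=1)
pos=2: emit NUM '12' (now at pos=4)
pos=5: enter COMMENT mode (saw '/*')
exit COMMENT mode (now at pos=20)
pos=21: emit SEMI ';'
pos=22: emit MINUS '-'
DONE. 4 tokens: [NUM, NUM, SEMI, MINUS]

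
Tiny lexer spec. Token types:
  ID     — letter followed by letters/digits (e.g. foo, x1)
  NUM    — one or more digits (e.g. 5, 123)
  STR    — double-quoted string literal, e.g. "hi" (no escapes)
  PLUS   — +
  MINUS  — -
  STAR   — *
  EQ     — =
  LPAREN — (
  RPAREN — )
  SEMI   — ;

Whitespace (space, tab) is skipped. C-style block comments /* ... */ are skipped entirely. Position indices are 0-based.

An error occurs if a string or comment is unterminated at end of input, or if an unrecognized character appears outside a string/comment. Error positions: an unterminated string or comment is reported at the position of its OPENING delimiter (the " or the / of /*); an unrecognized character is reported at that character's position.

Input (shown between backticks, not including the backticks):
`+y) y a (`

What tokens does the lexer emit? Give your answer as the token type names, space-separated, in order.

pos=0: emit PLUS '+'
pos=1: emit ID 'y' (now at pos=2)
pos=2: emit RPAREN ')'
pos=4: emit ID 'y' (now at pos=5)
pos=6: emit ID 'a' (now at pos=7)
pos=8: emit LPAREN '('
DONE. 6 tokens: [PLUS, ID, RPAREN, ID, ID, LPAREN]

Answer: PLUS ID RPAREN ID ID LPAREN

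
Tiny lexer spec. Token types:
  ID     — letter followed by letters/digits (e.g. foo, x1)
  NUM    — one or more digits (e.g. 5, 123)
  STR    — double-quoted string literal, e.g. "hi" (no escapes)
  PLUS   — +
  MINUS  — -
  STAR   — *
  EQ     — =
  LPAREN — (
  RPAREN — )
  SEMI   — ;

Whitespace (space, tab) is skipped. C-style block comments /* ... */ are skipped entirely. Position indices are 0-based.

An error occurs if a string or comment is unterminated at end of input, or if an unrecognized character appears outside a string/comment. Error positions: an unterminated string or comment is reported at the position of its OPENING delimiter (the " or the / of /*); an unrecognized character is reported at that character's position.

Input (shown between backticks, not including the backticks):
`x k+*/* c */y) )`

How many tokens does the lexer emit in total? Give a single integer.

pos=0: emit ID 'x' (now at pos=1)
pos=2: emit ID 'k' (now at pos=3)
pos=3: emit PLUS '+'
pos=4: emit STAR '*'
pos=5: enter COMMENT mode (saw '/*')
exit COMMENT mode (now at pos=12)
pos=12: emit ID 'y' (now at pos=13)
pos=13: emit RPAREN ')'
pos=15: emit RPAREN ')'
DONE. 7 tokens: [ID, ID, PLUS, STAR, ID, RPAREN, RPAREN]

Answer: 7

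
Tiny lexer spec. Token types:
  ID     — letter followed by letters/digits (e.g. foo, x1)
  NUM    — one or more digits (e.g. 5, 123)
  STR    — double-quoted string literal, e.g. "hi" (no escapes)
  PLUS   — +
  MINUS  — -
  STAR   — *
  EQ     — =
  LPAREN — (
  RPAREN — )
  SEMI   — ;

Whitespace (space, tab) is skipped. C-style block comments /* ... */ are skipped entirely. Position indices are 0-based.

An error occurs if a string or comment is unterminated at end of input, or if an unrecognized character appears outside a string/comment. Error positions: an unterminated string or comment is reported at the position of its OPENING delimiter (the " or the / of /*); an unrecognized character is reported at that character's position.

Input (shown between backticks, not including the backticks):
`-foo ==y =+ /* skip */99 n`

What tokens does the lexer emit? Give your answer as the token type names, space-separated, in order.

pos=0: emit MINUS '-'
pos=1: emit ID 'foo' (now at pos=4)
pos=5: emit EQ '='
pos=6: emit EQ '='
pos=7: emit ID 'y' (now at pos=8)
pos=9: emit EQ '='
pos=10: emit PLUS '+'
pos=12: enter COMMENT mode (saw '/*')
exit COMMENT mode (now at pos=22)
pos=22: emit NUM '99' (now at pos=24)
pos=25: emit ID 'n' (now at pos=26)
DONE. 9 tokens: [MINUS, ID, EQ, EQ, ID, EQ, PLUS, NUM, ID]

Answer: MINUS ID EQ EQ ID EQ PLUS NUM ID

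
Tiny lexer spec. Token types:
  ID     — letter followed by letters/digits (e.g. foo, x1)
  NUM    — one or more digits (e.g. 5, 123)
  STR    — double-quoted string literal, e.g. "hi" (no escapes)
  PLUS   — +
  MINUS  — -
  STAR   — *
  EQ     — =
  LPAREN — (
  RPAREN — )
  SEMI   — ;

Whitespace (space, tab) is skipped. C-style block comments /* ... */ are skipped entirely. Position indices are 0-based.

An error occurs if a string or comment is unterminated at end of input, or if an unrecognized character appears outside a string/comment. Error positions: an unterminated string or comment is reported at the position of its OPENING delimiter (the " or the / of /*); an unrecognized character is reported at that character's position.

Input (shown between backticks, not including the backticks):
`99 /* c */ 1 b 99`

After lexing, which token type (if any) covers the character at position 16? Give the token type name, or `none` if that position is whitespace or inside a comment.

Answer: NUM

Derivation:
pos=0: emit NUM '99' (now at pos=2)
pos=3: enter COMMENT mode (saw '/*')
exit COMMENT mode (now at pos=10)
pos=11: emit NUM '1' (now at pos=12)
pos=13: emit ID 'b' (now at pos=14)
pos=15: emit NUM '99' (now at pos=17)
DONE. 4 tokens: [NUM, NUM, ID, NUM]
Position 16: char is '9' -> NUM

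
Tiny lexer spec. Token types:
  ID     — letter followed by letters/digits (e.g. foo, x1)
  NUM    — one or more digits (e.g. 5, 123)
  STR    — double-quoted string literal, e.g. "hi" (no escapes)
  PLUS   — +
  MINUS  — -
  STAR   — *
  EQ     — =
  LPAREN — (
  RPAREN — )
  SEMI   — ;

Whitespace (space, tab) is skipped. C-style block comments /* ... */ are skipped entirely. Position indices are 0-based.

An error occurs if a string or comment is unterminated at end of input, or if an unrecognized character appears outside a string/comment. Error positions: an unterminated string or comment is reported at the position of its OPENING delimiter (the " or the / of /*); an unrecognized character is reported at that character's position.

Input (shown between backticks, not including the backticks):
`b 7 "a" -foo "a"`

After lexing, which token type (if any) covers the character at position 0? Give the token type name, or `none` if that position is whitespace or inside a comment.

Answer: ID

Derivation:
pos=0: emit ID 'b' (now at pos=1)
pos=2: emit NUM '7' (now at pos=3)
pos=4: enter STRING mode
pos=4: emit STR "a" (now at pos=7)
pos=8: emit MINUS '-'
pos=9: emit ID 'foo' (now at pos=12)
pos=13: enter STRING mode
pos=13: emit STR "a" (now at pos=16)
DONE. 6 tokens: [ID, NUM, STR, MINUS, ID, STR]
Position 0: char is 'b' -> ID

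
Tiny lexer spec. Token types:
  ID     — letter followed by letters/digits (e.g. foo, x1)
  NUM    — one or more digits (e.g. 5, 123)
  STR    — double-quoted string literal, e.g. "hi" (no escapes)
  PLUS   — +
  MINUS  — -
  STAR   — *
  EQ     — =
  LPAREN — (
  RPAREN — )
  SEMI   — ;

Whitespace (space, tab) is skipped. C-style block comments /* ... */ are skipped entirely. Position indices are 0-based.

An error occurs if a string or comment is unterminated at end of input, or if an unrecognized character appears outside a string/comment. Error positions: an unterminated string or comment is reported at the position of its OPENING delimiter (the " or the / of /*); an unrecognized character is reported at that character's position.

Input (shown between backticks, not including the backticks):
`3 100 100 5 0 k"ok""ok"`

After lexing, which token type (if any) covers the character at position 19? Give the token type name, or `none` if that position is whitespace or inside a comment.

pos=0: emit NUM '3' (now at pos=1)
pos=2: emit NUM '100' (now at pos=5)
pos=6: emit NUM '100' (now at pos=9)
pos=10: emit NUM '5' (now at pos=11)
pos=12: emit NUM '0' (now at pos=13)
pos=14: emit ID 'k' (now at pos=15)
pos=15: enter STRING mode
pos=15: emit STR "ok" (now at pos=19)
pos=19: enter STRING mode
pos=19: emit STR "ok" (now at pos=23)
DONE. 8 tokens: [NUM, NUM, NUM, NUM, NUM, ID, STR, STR]
Position 19: char is '"' -> STR

Answer: STR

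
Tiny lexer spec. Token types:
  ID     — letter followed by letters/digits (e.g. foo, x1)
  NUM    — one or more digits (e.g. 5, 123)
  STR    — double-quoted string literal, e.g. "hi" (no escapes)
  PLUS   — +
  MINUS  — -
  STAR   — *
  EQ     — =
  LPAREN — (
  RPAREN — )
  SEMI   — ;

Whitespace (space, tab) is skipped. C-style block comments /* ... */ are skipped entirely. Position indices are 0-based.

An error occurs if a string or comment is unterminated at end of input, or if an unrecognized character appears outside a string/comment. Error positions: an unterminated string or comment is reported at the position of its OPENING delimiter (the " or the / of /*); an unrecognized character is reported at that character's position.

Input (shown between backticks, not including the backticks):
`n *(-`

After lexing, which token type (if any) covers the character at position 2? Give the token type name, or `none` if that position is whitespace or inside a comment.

pos=0: emit ID 'n' (now at pos=1)
pos=2: emit STAR '*'
pos=3: emit LPAREN '('
pos=4: emit MINUS '-'
DONE. 4 tokens: [ID, STAR, LPAREN, MINUS]
Position 2: char is '*' -> STAR

Answer: STAR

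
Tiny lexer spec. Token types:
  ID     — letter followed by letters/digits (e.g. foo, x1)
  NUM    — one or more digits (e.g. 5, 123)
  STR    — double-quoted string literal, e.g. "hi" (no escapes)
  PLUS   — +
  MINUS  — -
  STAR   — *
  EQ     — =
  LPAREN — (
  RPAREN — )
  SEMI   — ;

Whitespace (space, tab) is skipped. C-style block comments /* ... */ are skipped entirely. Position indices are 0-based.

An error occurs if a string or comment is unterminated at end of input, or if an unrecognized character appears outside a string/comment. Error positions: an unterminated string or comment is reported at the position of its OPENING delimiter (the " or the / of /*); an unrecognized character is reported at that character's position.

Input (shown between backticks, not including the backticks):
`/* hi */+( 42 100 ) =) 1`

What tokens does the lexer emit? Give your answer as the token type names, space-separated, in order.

Answer: PLUS LPAREN NUM NUM RPAREN EQ RPAREN NUM

Derivation:
pos=0: enter COMMENT mode (saw '/*')
exit COMMENT mode (now at pos=8)
pos=8: emit PLUS '+'
pos=9: emit LPAREN '('
pos=11: emit NUM '42' (now at pos=13)
pos=14: emit NUM '100' (now at pos=17)
pos=18: emit RPAREN ')'
pos=20: emit EQ '='
pos=21: emit RPAREN ')'
pos=23: emit NUM '1' (now at pos=24)
DONE. 8 tokens: [PLUS, LPAREN, NUM, NUM, RPAREN, EQ, RPAREN, NUM]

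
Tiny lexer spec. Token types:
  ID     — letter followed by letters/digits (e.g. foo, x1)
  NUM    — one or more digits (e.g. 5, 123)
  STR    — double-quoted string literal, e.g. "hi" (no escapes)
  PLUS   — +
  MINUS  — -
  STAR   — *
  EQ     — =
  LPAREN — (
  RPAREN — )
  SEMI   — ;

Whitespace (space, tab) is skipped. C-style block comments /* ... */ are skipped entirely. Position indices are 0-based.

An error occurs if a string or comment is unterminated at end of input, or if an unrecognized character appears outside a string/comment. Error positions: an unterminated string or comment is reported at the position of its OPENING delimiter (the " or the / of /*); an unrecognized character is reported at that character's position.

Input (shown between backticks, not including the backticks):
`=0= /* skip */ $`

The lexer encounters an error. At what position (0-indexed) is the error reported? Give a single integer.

Answer: 15

Derivation:
pos=0: emit EQ '='
pos=1: emit NUM '0' (now at pos=2)
pos=2: emit EQ '='
pos=4: enter COMMENT mode (saw '/*')
exit COMMENT mode (now at pos=14)
pos=15: ERROR — unrecognized char '$'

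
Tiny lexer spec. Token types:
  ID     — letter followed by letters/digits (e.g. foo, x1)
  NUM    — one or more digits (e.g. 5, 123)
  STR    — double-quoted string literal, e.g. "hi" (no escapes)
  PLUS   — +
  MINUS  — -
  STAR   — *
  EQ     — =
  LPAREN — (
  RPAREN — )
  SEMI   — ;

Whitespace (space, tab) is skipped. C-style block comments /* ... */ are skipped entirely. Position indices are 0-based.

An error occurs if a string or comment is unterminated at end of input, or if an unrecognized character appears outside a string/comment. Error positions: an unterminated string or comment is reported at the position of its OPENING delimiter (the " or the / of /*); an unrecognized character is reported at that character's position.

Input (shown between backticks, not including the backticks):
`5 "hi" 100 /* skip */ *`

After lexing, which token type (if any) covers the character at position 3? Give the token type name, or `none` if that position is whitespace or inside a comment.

pos=0: emit NUM '5' (now at pos=1)
pos=2: enter STRING mode
pos=2: emit STR "hi" (now at pos=6)
pos=7: emit NUM '100' (now at pos=10)
pos=11: enter COMMENT mode (saw '/*')
exit COMMENT mode (now at pos=21)
pos=22: emit STAR '*'
DONE. 4 tokens: [NUM, STR, NUM, STAR]
Position 3: char is 'h' -> STR

Answer: STR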